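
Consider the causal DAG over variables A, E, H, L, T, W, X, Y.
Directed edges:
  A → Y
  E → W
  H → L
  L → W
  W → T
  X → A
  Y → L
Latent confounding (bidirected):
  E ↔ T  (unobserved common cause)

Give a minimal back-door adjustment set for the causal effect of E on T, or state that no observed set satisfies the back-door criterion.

desc(E)\{E}={T,W}; candidates ⊆ {A,H,L,X,Y}.
E↔T: latent back-door arc(s) into E.
size 0: {}; under {} E still reaches {T} ∋ T.
size 1: {A}, {H}, {L} …(+2); under {A} E still reaches {T} ∋ T.
size 2: {A,H}, {A,L}, {A,X} …(+7); under {A,H} E still reaches {T} ∋ T.
E↔T cannot be blocked by any observed set — no back-door set.

E→T: no observed back-door set.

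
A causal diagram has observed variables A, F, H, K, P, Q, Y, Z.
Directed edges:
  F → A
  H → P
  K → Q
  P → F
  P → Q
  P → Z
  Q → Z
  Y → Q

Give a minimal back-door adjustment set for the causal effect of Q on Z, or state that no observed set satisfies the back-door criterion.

desc(Q)\{Q}={Z}; candidates ⊆ {A,F,H,K,P,Y}.
size 0: {}; under {} Q still reaches {A,F,H,K,P,Y,Z} ∋ Z.
{P}: Q⊥Z given {P} in G with Q→· removed — back-door holds.

Q→Z: minimal back-door set {P}.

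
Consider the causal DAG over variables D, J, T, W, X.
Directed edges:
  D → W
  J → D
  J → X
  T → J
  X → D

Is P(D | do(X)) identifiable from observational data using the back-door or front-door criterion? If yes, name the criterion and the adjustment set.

P(D|do(X)): backdoor, adjust for {J}.

desc(X)\{X}={D,W}; candidates ⊆ {J,T}.
size 0: {}; under {} X still reaches {D,J,T,W} ∋ D.
{J}: X⊥D given {J} in G with X→· removed — back-door holds.
P(D|do(X)) = Σ_{J} P(D|X,J)·P(J).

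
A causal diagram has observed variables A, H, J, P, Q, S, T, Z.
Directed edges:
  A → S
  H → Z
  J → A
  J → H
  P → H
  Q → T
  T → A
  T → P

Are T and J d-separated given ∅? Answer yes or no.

Yes — T ⊥ J | ∅.

Bayes-Ball from T | ∅ reaches {A,H,P,Q,S,Z}.
J ∉ reach(T|∅) ⇒ T ⊥ J | ∅.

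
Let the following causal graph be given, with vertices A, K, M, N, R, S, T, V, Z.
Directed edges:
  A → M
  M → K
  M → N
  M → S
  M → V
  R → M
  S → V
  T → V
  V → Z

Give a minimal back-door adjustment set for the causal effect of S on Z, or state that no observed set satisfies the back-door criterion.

S→Z: minimal back-door set {M}.

desc(S)\{S}={V,Z}; candidates ⊆ {A,K,M,N,R,T}.
size 0: {}; under {} S still reaches {A,K,M,N,R,V,Z} ∋ Z.
{M}: S⊥Z given {M} in G with S→· removed — back-door holds.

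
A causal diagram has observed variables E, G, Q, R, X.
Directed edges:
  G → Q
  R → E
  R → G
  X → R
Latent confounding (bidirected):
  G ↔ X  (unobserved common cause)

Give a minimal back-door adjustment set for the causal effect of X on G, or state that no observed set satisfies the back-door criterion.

desc(X)\{X}={E,G,Q,R}; candidates ⊆ {—}.
X↔G: latent back-door arc(s) into X.
size 0: {}; under {} X still reaches {G,Q} ∋ G.
X↔G cannot be blocked by any observed set — no back-door set.

X→G: no observed back-door set.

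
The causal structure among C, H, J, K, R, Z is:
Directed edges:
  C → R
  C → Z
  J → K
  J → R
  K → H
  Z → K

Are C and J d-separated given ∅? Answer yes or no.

Bayes-Ball from C | ∅ reaches {H,K,R,Z}.
J ∉ reach(C|∅) ⇒ C ⊥ J | ∅.

Yes — C ⊥ J | ∅.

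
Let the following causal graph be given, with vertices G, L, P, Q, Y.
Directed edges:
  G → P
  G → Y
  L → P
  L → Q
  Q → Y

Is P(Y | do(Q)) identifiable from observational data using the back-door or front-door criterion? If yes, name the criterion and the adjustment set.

desc(Q)\{Q}={Y}; candidates ⊆ {G,L,P}.
∅: Q⊥Y given ∅ in G with Q→· removed — back-door holds.
P(Y|do(Q)) = P(Y|Q) — no adjustment needed.

P(Y|do(Q)): backdoor, adjust for ∅.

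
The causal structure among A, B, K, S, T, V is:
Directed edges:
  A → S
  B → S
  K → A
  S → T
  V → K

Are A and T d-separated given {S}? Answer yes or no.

Bayes-Ball from A | {S} reaches {B,K,V}.
T ∉ reach(A|{S}) ⇒ A ⊥ T | {S}.

Yes — A ⊥ T | {S}.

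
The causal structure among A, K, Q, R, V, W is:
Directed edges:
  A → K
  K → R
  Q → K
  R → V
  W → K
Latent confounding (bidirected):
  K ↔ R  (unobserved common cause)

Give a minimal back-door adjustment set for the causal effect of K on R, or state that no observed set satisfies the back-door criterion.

K→R: no observed back-door set.

desc(K)\{K}={R,V}; candidates ⊆ {A,Q,W}.
K↔R: latent back-door arc(s) into K.
size 0: {}; under {} K still reaches {A,Q,R,V,W} ∋ R.
size 1: {A}, {Q}, {W}; under {A} K still reaches {Q,R,V,W} ∋ R.
size 2: {A,Q}, {A,W}, {Q,W}; under {A,Q} K still reaches {R,V,W} ∋ R.
K↔R cannot be blocked by any observed set — no back-door set.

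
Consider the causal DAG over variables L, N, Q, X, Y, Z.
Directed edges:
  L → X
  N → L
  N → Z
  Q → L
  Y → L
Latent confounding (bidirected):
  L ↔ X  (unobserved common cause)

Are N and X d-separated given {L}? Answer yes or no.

No — N and X are d-connected given {L}.

Bayes-Ball from N | {L} reaches {Q,X,Y,Z}.
X ∈ reach(N|{L}) ⇒ N ⊥̸ X | {L}.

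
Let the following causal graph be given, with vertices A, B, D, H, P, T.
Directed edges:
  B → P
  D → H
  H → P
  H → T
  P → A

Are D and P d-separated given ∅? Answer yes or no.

Bayes-Ball from D | ∅ reaches {A,H,P,T}.
P ∈ reach(D|∅) ⇒ D ⊥̸ P | ∅.

No — D and P are d-connected given ∅.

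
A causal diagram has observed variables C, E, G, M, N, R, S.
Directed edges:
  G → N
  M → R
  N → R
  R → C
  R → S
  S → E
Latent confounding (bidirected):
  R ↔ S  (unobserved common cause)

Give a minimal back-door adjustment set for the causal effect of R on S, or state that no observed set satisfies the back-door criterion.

R→S: no observed back-door set.

desc(R)\{R}={C,E,S}; candidates ⊆ {G,M,N}.
R↔S: latent back-door arc(s) into R.
size 0: {}; under {} R still reaches {E,G,M,N,S} ∋ S.
size 1: {G}, {M}, {N}; under {G} R still reaches {E,M,N,S} ∋ S.
size 2: {G,M}, {G,N}, {M,N}; under {G,M} R still reaches {E,N,S} ∋ S.
R↔S cannot be blocked by any observed set — no back-door set.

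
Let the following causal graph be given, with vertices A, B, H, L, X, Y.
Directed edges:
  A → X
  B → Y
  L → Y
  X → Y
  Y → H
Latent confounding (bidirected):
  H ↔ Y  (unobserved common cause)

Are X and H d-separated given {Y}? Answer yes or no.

Bayes-Ball from X | {Y} reaches {A,B,H,L}.
H ∈ reach(X|{Y}) ⇒ X ⊥̸ H | {Y}.

No — X and H are d-connected given {Y}.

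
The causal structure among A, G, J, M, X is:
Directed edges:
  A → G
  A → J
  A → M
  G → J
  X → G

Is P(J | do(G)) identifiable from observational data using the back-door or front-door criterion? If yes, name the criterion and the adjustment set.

desc(G)\{G}={J}; candidates ⊆ {A,M,X}.
size 0: {}; under {} G still reaches {A,J,M,X} ∋ J.
{A}: G⊥J given {A} in G with G→· removed — back-door holds.
P(J|do(G)) = Σ_{A} P(J|G,A)·P(A).

P(J|do(G)): backdoor, adjust for {A}.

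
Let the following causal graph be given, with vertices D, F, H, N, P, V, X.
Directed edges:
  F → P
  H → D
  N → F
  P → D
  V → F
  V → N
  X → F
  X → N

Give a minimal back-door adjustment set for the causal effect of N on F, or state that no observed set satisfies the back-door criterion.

N→F: minimal back-door set {V, X}.

desc(N)\{N}={D,F,P}; candidates ⊆ {H,V,X}.
size 0: {}; under {} N still reaches {D,F,P,V,X} ∋ F.
size 1: {H}, {V}, {X}; under {H} N still reaches {D,F,P,V,X} ∋ F.
{V,X}: N⊥F given {V,X} in G with N→· removed — back-door holds.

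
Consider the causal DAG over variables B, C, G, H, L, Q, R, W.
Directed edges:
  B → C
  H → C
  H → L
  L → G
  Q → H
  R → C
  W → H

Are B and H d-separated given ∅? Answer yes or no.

Yes — B ⊥ H | ∅.

Bayes-Ball from B | ∅ reaches {C}.
H ∉ reach(B|∅) ⇒ B ⊥ H | ∅.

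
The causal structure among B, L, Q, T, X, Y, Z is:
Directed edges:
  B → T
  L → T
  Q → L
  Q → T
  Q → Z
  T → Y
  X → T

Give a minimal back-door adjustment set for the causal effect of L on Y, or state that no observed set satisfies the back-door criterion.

L→Y: minimal back-door set {Q}.

desc(L)\{L}={T,Y}; candidates ⊆ {B,Q,X,Z}.
size 0: {}; under {} L still reaches {Q,T,Y,Z} ∋ Y.
{Q}: L⊥Y given {Q} in G with L→· removed — back-door holds.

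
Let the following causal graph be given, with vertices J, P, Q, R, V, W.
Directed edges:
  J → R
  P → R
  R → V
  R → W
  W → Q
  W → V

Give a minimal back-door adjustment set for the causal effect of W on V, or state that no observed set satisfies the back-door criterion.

desc(W)\{W}={Q,V}; candidates ⊆ {J,P,R}.
size 0: {}; under {} W still reaches {J,P,R,V} ∋ V.
{R}: W⊥V given {R} in G with W→· removed — back-door holds.

W→V: minimal back-door set {R}.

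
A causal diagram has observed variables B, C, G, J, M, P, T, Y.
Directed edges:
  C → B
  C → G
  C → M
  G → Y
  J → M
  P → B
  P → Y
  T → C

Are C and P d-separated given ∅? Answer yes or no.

Yes — C ⊥ P | ∅.

Bayes-Ball from C | ∅ reaches {B,G,M,T,Y}.
P ∉ reach(C|∅) ⇒ C ⊥ P | ∅.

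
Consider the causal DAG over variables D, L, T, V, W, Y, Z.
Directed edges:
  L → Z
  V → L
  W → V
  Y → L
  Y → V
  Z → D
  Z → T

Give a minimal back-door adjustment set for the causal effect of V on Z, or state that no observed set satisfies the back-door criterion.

V→Z: minimal back-door set {Y}.

desc(V)\{V}={D,L,T,Z}; candidates ⊆ {W,Y}.
size 0: {}; under {} V still reaches {D,L,T,W,Y,Z} ∋ Z.
{Y}: V⊥Z given {Y} in G with V→· removed — back-door holds.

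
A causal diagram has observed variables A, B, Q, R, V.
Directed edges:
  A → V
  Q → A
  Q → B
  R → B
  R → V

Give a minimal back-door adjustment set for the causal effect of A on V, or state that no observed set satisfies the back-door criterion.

A→V: minimal back-door set ∅.

desc(A)\{A}={V}; candidates ⊆ {B,Q,R}.
∅: A⊥V given ∅ in G with A→· removed — back-door holds.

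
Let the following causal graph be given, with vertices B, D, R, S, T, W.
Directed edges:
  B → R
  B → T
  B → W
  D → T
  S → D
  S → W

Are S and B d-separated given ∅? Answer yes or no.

Bayes-Ball from S | ∅ reaches {D,T,W}.
B ∉ reach(S|∅) ⇒ S ⊥ B | ∅.

Yes — S ⊥ B | ∅.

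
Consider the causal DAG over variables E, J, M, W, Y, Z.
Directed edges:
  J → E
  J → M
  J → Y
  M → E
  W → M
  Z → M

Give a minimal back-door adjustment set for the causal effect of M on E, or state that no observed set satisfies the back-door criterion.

M→E: minimal back-door set {J}.

desc(M)\{M}={E}; candidates ⊆ {J,W,Y,Z}.
size 0: {}; under {} M still reaches {E,J,W,Y,Z} ∋ E.
{J}: M⊥E given {J} in G with M→· removed — back-door holds.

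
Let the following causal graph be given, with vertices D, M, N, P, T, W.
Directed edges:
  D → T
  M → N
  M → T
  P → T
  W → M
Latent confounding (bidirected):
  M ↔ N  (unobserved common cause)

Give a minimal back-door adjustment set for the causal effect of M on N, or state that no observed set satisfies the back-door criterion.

M→N: no observed back-door set.

desc(M)\{M}={N,T}; candidates ⊆ {D,P,W}.
M↔N: latent back-door arc(s) into M.
size 0: {}; under {} M still reaches {N,W} ∋ N.
size 1: {D}, {P}, {W}; under {D} M still reaches {N,W} ∋ N.
size 2: {D,P}, {D,W}, {P,W}; under {D,P} M still reaches {N,W} ∋ N.
M↔N cannot be blocked by any observed set — no back-door set.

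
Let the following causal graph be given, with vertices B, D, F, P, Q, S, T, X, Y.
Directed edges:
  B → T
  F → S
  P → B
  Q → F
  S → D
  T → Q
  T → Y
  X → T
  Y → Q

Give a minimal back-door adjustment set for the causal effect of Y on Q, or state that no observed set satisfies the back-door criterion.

desc(Y)\{Y}={D,F,Q,S}; candidates ⊆ {B,P,T,X}.
size 0: {}; under {} Y still reaches {B,D,F,P,Q,S,T,X} ∋ Q.
{T}: Y⊥Q given {T} in G with Y→· removed — back-door holds.

Y→Q: minimal back-door set {T}.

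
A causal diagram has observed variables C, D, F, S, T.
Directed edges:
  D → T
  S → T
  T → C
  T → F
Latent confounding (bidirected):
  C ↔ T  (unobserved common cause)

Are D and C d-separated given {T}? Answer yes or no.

Bayes-Ball from D | {T} reaches {C,S}.
C ∈ reach(D|{T}) ⇒ D ⊥̸ C | {T}.

No — D and C are d-connected given {T}.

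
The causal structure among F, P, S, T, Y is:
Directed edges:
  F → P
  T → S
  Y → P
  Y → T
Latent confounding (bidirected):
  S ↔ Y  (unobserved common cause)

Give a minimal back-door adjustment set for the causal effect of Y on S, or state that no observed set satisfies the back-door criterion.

Y→S: no observed back-door set.

desc(Y)\{Y}={P,S,T}; candidates ⊆ {F}.
Y↔S: latent back-door arc(s) into Y.
size 0: {}; under {} Y still reaches {S} ∋ S.
size 1: {F}; under {F} Y still reaches {S} ∋ S.
Y↔S cannot be blocked by any observed set — no back-door set.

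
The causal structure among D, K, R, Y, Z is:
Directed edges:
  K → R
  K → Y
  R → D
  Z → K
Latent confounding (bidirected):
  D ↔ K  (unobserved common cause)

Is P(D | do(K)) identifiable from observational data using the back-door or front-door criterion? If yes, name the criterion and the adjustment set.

P(D|do(K)): frontdoor, adjust for {R}.

desc(K)\{K}={D,R,Y}; candidates ⊆ {Z}.
K↔D: latent back-door arc(s) into K.
size 0: {}; under {} K still reaches {D,Z} ∋ D.
size 1: {Z}; under {Z} K still reaches {D} ∋ D.
K↔D cannot be blocked by any observed set — no back-door set.
{R}: (i) intercepts every directed K→D path; (ii) no back-door K→{R}; (iii) {K} blocks every back-door {R}→D. Front-door holds.
P(D|do(K)) = Σ_{R} P(R|K) Σ_{K'} P(D|R,K')P(K').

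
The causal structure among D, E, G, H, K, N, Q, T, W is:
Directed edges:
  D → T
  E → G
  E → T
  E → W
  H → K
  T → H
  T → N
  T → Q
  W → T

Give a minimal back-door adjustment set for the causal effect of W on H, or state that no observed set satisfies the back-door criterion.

W→H: minimal back-door set {E}.

desc(W)\{W}={H,K,N,Q,T}; candidates ⊆ {D,E,G}.
size 0: {}; under {} W still reaches {E,G,H,K,N,Q,T} ∋ H.
{E}: W⊥H given {E} in G with W→· removed — back-door holds.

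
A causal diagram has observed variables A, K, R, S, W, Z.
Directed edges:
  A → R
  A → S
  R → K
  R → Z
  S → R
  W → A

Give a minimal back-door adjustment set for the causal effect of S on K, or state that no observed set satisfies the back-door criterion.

desc(S)\{S}={K,R,Z}; candidates ⊆ {A,W}.
size 0: {}; under {} S still reaches {A,K,R,W,Z} ∋ K.
{A}: S⊥K given {A} in G with S→· removed — back-door holds.

S→K: minimal back-door set {A}.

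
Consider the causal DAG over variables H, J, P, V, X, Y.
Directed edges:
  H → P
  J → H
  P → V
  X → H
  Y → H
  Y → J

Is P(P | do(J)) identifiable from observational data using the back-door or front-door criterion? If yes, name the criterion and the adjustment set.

desc(J)\{J}={H,P,V}; candidates ⊆ {X,Y}.
size 0: {}; under {} J still reaches {H,P,V,Y} ∋ P.
{Y}: J⊥P given {Y} in G with J→· removed — back-door holds.
P(P|do(J)) = Σ_{Y} P(P|J,Y)·P(Y).

P(P|do(J)): backdoor, adjust for {Y}.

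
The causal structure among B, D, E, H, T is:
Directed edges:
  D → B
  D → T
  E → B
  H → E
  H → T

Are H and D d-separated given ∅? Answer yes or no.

Yes — H ⊥ D | ∅.

Bayes-Ball from H | ∅ reaches {B,E,T}.
D ∉ reach(H|∅) ⇒ H ⊥ D | ∅.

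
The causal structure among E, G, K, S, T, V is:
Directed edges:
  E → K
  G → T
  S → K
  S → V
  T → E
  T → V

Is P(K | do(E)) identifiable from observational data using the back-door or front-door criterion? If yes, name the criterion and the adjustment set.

desc(E)\{E}={K}; candidates ⊆ {G,S,T,V}.
∅: E⊥K given ∅ in G with E→· removed — back-door holds.
P(K|do(E)) = P(K|E) — no adjustment needed.

P(K|do(E)): backdoor, adjust for ∅.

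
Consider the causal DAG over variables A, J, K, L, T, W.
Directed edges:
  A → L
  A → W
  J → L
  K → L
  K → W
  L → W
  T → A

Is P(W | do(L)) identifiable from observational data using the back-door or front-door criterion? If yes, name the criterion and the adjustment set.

P(W|do(L)): backdoor, adjust for {A, K}.

desc(L)\{L}={W}; candidates ⊆ {A,J,K,T}.
size 0: {}; under {} L still reaches {A,J,K,T,W} ∋ W.
size 1: {A}, {J}, {K} …(+1); under {A} L still reaches {J,K,W} ∋ W.
{A,K}: L⊥W given {A,K} in G with L→· removed — back-door holds.
P(W|do(L)) = Σ_{A,K} P(W|L,A,K)·P(A,K).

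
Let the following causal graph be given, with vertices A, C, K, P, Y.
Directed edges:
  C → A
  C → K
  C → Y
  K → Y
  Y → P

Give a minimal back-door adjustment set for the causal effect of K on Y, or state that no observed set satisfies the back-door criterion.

K→Y: minimal back-door set {C}.

desc(K)\{K}={P,Y}; candidates ⊆ {A,C}.
size 0: {}; under {} K still reaches {A,C,P,Y} ∋ Y.
{C}: K⊥Y given {C} in G with K→· removed — back-door holds.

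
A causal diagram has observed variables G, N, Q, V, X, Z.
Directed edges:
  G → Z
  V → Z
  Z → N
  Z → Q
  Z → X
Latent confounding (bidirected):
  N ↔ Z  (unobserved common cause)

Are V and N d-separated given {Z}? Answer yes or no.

No — V and N are d-connected given {Z}.

Bayes-Ball from V | {Z} reaches {G,N}.
N ∈ reach(V|{Z}) ⇒ V ⊥̸ N | {Z}.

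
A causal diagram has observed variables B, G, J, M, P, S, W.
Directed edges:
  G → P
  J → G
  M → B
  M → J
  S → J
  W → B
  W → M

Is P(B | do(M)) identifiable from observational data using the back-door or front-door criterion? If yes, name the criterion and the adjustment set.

P(B|do(M)): backdoor, adjust for {W}.

desc(M)\{M}={B,G,J,P}; candidates ⊆ {S,W}.
size 0: {}; under {} M still reaches {B,W} ∋ B.
{W}: M⊥B given {W} in G with M→· removed — back-door holds.
P(B|do(M)) = Σ_{W} P(B|M,W)·P(W).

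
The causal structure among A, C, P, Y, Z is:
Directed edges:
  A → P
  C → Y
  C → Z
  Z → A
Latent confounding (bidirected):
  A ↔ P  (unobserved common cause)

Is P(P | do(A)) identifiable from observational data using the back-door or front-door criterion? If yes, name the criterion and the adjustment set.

P(P|do(A)): not identifiable (no BD/FD set).

desc(A)\{A}={P}; candidates ⊆ {C,Y,Z}.
A↔P: latent back-door arc(s) into A.
size 0: {}; under {} A still reaches {C,P,Y,Z} ∋ P.
size 1: {C}, {Y}, {Z}; under {C} A still reaches {P,Z} ∋ P.
size 2: {C,Y}, {C,Z}, {Y,Z}; under {C,Y} A still reaches {P,Z} ∋ P.
A↔P cannot be blocked by any observed set — no back-door set.
No mediator lies on a directed A→…→P path.
Neither criterion identifies P(P|do(A)) in this graph.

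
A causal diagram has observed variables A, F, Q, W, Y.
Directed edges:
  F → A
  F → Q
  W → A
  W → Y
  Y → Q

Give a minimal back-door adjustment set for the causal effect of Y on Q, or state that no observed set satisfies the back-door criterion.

Y→Q: minimal back-door set ∅.

desc(Y)\{Y}={Q}; candidates ⊆ {A,F,W}.
∅: Y⊥Q given ∅ in G with Y→· removed — back-door holds.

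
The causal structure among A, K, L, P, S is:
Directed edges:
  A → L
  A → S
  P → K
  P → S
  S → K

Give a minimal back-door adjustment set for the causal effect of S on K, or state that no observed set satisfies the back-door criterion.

desc(S)\{S}={K}; candidates ⊆ {A,L,P}.
size 0: {}; under {} S still reaches {A,K,L,P} ∋ K.
{P}: S⊥K given {P} in G with S→· removed — back-door holds.

S→K: minimal back-door set {P}.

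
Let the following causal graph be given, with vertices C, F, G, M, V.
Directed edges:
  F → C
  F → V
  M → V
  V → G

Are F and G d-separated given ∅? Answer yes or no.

No — F and G are d-connected given ∅.

Bayes-Ball from F | ∅ reaches {C,G,V}.
G ∈ reach(F|∅) ⇒ F ⊥̸ G | ∅.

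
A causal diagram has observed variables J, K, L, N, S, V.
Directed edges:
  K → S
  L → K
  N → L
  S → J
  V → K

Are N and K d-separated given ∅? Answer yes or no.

No — N and K are d-connected given ∅.

Bayes-Ball from N | ∅ reaches {J,K,L,S}.
K ∈ reach(N|∅) ⇒ N ⊥̸ K | ∅.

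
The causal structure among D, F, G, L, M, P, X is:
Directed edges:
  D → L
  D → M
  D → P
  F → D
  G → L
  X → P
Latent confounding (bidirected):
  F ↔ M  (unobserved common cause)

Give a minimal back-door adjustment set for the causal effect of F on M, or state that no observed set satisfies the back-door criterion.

F→M: no observed back-door set.

desc(F)\{F}={D,L,M,P}; candidates ⊆ {G,X}.
F↔M: latent back-door arc(s) into F.
size 0: {}; under {} F still reaches {M} ∋ M.
size 1: {G}, {X}; under {G} F still reaches {M} ∋ M.
size 2: {G,X}; under {G,X} F still reaches {M} ∋ M.
F↔M cannot be blocked by any observed set — no back-door set.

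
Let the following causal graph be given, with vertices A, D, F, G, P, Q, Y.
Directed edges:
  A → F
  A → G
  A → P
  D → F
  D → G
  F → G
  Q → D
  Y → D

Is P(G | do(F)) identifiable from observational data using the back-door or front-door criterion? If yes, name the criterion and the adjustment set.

desc(F)\{F}={G}; candidates ⊆ {A,D,P,Q,Y}.
size 0: {}; under {} F still reaches {A,D,G,P,Q,Y} ∋ G.
size 1: {A}, {D}, {P} …(+2); under {A} F still reaches {D,G,Q,Y} ∋ G.
{A,D}: F⊥G given {A,D} in G with F→· removed — back-door holds.
P(G|do(F)) = Σ_{A,D} P(G|F,A,D)·P(A,D).

P(G|do(F)): backdoor, adjust for {A, D}.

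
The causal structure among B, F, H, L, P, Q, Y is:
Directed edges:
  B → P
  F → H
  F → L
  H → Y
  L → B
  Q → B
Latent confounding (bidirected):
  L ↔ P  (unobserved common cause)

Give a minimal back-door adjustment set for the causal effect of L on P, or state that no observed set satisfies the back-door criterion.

L→P: no observed back-door set.

desc(L)\{L}={B,P}; candidates ⊆ {F,H,Q,Y}.
L↔P: latent back-door arc(s) into L.
size 0: {}; under {} L still reaches {F,H,P,Y} ∋ P.
size 1: {F}, {H}, {Q} …(+1); under {F} L still reaches {P} ∋ P.
size 2: {F,H}, {F,Q}, {F,Y} …(+3); under {F,H} L still reaches {P} ∋ P.
L↔P cannot be blocked by any observed set — no back-door set.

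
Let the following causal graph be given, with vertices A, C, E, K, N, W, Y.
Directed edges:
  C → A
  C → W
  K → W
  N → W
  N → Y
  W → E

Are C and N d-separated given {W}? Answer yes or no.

Bayes-Ball from C | {W} reaches {A,K,N,Y}.
N ∈ reach(C|{W}) ⇒ C ⊥̸ N | {W}.

No — C and N are d-connected given {W}.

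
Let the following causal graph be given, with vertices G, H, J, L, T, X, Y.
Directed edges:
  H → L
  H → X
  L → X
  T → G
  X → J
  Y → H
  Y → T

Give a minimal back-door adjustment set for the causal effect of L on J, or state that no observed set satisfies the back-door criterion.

L→J: minimal back-door set {H}.

desc(L)\{L}={J,X}; candidates ⊆ {G,H,T,Y}.
size 0: {}; under {} L still reaches {G,H,J,T,X,Y} ∋ J.
{H}: L⊥J given {H} in G with L→· removed — back-door holds.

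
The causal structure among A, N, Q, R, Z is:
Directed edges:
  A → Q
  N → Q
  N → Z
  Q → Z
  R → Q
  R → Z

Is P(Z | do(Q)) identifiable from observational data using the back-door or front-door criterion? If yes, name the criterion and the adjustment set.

P(Z|do(Q)): backdoor, adjust for {N, R}.

desc(Q)\{Q}={Z}; candidates ⊆ {A,N,R}.
size 0: {}; under {} Q still reaches {A,N,R,Z} ∋ Z.
size 1: {A}, {N}, {R}; under {A} Q still reaches {N,R,Z} ∋ Z.
{N,R}: Q⊥Z given {N,R} in G with Q→· removed — back-door holds.
P(Z|do(Q)) = Σ_{N,R} P(Z|Q,N,R)·P(N,R).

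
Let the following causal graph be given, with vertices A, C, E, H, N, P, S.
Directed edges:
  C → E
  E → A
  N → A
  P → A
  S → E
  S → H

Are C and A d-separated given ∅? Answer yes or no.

Bayes-Ball from C | ∅ reaches {A,E}.
A ∈ reach(C|∅) ⇒ C ⊥̸ A | ∅.

No — C and A are d-connected given ∅.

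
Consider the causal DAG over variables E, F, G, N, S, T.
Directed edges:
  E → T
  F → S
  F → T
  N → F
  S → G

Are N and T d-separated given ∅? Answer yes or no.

Bayes-Ball from N | ∅ reaches {F,G,S,T}.
T ∈ reach(N|∅) ⇒ N ⊥̸ T | ∅.

No — N and T are d-connected given ∅.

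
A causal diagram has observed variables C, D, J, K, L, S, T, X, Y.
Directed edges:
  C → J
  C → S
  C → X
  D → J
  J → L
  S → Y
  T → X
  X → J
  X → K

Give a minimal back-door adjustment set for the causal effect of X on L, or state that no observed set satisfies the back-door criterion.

X→L: minimal back-door set {C}.

desc(X)\{X}={J,K,L}; candidates ⊆ {C,D,S,T,Y}.
size 0: {}; under {} X still reaches {C,J,L,S,T,Y} ∋ L.
{C}: X⊥L given {C} in G with X→· removed — back-door holds.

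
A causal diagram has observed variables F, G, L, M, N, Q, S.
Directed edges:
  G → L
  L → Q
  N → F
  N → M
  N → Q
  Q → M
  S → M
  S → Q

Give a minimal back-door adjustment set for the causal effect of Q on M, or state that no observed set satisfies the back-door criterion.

desc(Q)\{Q}={M}; candidates ⊆ {F,G,L,N,S}.
size 0: {}; under {} Q still reaches {F,G,L,M,N,S} ∋ M.
size 1: {F}, {G}, {L} …(+2); under {F} Q still reaches {G,L,M,N,S} ∋ M.
{N,S}: Q⊥M given {N,S} in G with Q→· removed — back-door holds.

Q→M: minimal back-door set {N, S}.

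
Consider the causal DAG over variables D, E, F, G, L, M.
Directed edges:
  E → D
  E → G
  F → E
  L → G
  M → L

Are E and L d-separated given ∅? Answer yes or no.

Yes — E ⊥ L | ∅.

Bayes-Ball from E | ∅ reaches {D,F,G}.
L ∉ reach(E|∅) ⇒ E ⊥ L | ∅.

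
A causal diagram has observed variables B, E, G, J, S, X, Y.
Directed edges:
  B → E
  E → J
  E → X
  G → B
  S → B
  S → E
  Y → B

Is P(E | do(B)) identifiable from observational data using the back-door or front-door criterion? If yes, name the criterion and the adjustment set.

P(E|do(B)): backdoor, adjust for {S}.

desc(B)\{B}={E,J,X}; candidates ⊆ {G,S,Y}.
size 0: {}; under {} B still reaches {E,G,J,S,X,Y} ∋ E.
{S}: B⊥E given {S} in G with B→· removed — back-door holds.
P(E|do(B)) = Σ_{S} P(E|B,S)·P(S).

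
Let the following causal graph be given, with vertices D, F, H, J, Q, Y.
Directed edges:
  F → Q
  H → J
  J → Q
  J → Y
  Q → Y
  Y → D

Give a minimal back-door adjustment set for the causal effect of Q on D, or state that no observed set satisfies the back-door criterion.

desc(Q)\{Q}={D,Y}; candidates ⊆ {F,H,J}.
size 0: {}; under {} Q still reaches {D,F,H,J,Y} ∋ D.
{J}: Q⊥D given {J} in G with Q→· removed — back-door holds.

Q→D: minimal back-door set {J}.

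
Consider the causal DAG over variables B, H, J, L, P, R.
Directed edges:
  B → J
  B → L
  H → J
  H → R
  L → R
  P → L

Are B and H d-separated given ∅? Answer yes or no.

Bayes-Ball from B | ∅ reaches {J,L,R}.
H ∉ reach(B|∅) ⇒ B ⊥ H | ∅.

Yes — B ⊥ H | ∅.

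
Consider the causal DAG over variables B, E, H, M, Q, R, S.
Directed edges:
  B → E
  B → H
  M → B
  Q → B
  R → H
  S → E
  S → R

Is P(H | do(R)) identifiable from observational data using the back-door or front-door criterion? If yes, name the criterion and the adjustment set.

desc(R)\{R}={H}; candidates ⊆ {B,E,M,Q,S}.
∅: R⊥H given ∅ in G with R→· removed — back-door holds.
P(H|do(R)) = P(H|R) — no adjustment needed.

P(H|do(R)): backdoor, adjust for ∅.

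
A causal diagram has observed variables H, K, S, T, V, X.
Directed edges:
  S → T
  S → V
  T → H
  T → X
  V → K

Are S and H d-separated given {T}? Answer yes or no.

Yes — S ⊥ H | {T}.

Bayes-Ball from S | {T} reaches {K,V}.
H ∉ reach(S|{T}) ⇒ S ⊥ H | {T}.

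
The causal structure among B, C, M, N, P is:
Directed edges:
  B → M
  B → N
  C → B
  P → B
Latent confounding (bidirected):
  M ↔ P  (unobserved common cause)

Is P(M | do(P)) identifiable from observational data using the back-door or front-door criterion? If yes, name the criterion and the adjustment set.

P(M|do(P)): frontdoor, adjust for {B}.

desc(P)\{P}={B,M,N}; candidates ⊆ {C}.
P↔M: latent back-door arc(s) into P.
size 0: {}; under {} P still reaches {M} ∋ M.
size 1: {C}; under {C} P still reaches {M} ∋ M.
P↔M cannot be blocked by any observed set — no back-door set.
{B}: (i) intercepts every directed P→M path; (ii) no back-door P→{B}; (iii) {P} blocks every back-door {B}→M. Front-door holds.
P(M|do(P)) = Σ_{B} P(B|P) Σ_{P'} P(M|B,P')P(P').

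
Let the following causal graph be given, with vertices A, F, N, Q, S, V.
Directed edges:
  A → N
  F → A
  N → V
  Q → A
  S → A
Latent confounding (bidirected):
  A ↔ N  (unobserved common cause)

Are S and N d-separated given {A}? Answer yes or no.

No — S and N are d-connected given {A}.

Bayes-Ball from S | {A} reaches {F,N,Q,V}.
N ∈ reach(S|{A}) ⇒ S ⊥̸ N | {A}.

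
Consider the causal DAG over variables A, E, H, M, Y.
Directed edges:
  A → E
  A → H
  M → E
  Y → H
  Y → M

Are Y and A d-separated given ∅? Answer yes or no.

Yes — Y ⊥ A | ∅.

Bayes-Ball from Y | ∅ reaches {E,H,M}.
A ∉ reach(Y|∅) ⇒ Y ⊥ A | ∅.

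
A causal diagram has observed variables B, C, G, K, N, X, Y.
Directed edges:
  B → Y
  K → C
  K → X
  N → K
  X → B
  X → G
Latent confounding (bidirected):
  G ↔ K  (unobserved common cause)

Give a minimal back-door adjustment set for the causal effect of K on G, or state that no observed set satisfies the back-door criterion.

K→G: no observed back-door set.

desc(K)\{K}={B,C,G,X,Y}; candidates ⊆ {N}.
K↔G: latent back-door arc(s) into K.
size 0: {}; under {} K still reaches {G,N} ∋ G.
size 1: {N}; under {N} K still reaches {G} ∋ G.
K↔G cannot be blocked by any observed set — no back-door set.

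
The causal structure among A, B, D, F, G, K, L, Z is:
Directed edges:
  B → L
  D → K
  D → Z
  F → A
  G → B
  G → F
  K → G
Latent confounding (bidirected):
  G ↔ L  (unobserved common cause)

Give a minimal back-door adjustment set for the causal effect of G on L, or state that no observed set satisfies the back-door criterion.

G→L: no observed back-door set.

desc(G)\{G}={A,B,F,L}; candidates ⊆ {D,K,Z}.
G↔L: latent back-door arc(s) into G.
size 0: {}; under {} G still reaches {D,K,L,Z} ∋ L.
size 1: {D}, {K}, {Z}; under {D} G still reaches {K,L} ∋ L.
size 2: {D,K}, {D,Z}, {K,Z}; under {D,K} G still reaches {L} ∋ L.
G↔L cannot be blocked by any observed set — no back-door set.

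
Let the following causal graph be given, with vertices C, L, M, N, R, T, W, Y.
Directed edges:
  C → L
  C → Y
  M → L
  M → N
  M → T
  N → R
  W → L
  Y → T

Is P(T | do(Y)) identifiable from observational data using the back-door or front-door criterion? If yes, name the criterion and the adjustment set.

P(T|do(Y)): backdoor, adjust for ∅.

desc(Y)\{Y}={T}; candidates ⊆ {C,L,M,N,R,W}.
∅: Y⊥T given ∅ in G with Y→· removed — back-door holds.
P(T|do(Y)) = P(T|Y) — no adjustment needed.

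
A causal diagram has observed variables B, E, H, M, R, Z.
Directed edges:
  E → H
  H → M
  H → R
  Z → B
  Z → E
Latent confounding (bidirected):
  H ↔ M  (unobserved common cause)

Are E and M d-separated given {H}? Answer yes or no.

No — E and M are d-connected given {H}.

Bayes-Ball from E | {H} reaches {B,M,Z}.
M ∈ reach(E|{H}) ⇒ E ⊥̸ M | {H}.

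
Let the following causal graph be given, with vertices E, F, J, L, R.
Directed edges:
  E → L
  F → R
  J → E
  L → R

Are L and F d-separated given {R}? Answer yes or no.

Bayes-Ball from L | {R} reaches {E,F,J}.
F ∈ reach(L|{R}) ⇒ L ⊥̸ F | {R}.

No — L and F are d-connected given {R}.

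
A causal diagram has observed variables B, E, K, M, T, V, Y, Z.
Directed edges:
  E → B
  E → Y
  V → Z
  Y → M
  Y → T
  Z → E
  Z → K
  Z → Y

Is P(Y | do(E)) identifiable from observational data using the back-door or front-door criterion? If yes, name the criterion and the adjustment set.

P(Y|do(E)): backdoor, adjust for {Z}.

desc(E)\{E}={B,M,T,Y}; candidates ⊆ {K,V,Z}.
size 0: {}; under {} E still reaches {K,M,T,V,Y,Z} ∋ Y.
{Z}: E⊥Y given {Z} in G with E→· removed — back-door holds.
P(Y|do(E)) = Σ_{Z} P(Y|E,Z)·P(Z).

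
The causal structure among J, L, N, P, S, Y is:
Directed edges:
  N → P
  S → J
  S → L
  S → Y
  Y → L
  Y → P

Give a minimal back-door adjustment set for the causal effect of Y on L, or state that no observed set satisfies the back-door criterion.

Y→L: minimal back-door set {S}.

desc(Y)\{Y}={L,P}; candidates ⊆ {J,N,S}.
size 0: {}; under {} Y still reaches {J,L,S} ∋ L.
{S}: Y⊥L given {S} in G with Y→· removed — back-door holds.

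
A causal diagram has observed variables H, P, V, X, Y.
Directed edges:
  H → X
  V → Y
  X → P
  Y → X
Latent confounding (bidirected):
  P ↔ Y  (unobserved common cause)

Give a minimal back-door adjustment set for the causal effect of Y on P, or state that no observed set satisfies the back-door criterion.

Y→P: no observed back-door set.

desc(Y)\{Y}={P,X}; candidates ⊆ {H,V}.
Y↔P: latent back-door arc(s) into Y.
size 0: {}; under {} Y still reaches {P,V} ∋ P.
size 1: {H}, {V}; under {H} Y still reaches {P,V} ∋ P.
size 2: {H,V}; under {H,V} Y still reaches {P} ∋ P.
Y↔P cannot be blocked by any observed set — no back-door set.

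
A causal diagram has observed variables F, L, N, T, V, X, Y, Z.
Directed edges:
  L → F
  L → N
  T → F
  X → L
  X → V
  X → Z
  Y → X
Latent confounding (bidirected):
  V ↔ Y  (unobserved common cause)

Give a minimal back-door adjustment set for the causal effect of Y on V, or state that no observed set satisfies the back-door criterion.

Y→V: no observed back-door set.

desc(Y)\{Y}={F,L,N,V,X,Z}; candidates ⊆ {T}.
Y↔V: latent back-door arc(s) into Y.
size 0: {}; under {} Y still reaches {V} ∋ V.
size 1: {T}; under {T} Y still reaches {V} ∋ V.
Y↔V cannot be blocked by any observed set — no back-door set.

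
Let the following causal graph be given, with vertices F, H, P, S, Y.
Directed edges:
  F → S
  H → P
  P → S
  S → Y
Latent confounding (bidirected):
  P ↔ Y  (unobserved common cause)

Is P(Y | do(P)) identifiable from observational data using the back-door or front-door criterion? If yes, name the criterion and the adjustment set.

desc(P)\{P}={S,Y}; candidates ⊆ {F,H}.
P↔Y: latent back-door arc(s) into P.
size 0: {}; under {} P still reaches {H,Y} ∋ Y.
size 1: {F}, {H}; under {F} P still reaches {H,Y} ∋ Y.
size 2: {F,H}; under {F,H} P still reaches {Y} ∋ Y.
P↔Y cannot be blocked by any observed set — no back-door set.
{S}: (i) intercepts every directed P→Y path; (ii) no back-door P→{S}; (iii) {P} blocks every back-door {S}→Y. Front-door holds.
P(Y|do(P)) = Σ_{S} P(S|P) Σ_{P'} P(Y|S,P')P(P').

P(Y|do(P)): frontdoor, adjust for {S}.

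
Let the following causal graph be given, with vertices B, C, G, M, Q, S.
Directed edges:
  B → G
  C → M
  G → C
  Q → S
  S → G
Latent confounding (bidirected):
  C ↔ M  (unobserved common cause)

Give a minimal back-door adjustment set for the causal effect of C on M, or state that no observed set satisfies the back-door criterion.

C→M: no observed back-door set.

desc(C)\{C}={M}; candidates ⊆ {B,G,Q,S}.
C↔M: latent back-door arc(s) into C.
size 0: {}; under {} C still reaches {B,G,M,Q,S} ∋ M.
size 1: {B}, {G}, {Q} …(+1); under {B} C still reaches {G,M,Q,S} ∋ M.
size 2: {B,G}, {B,Q}, {B,S} …(+3); under {B,G} C still reaches {M} ∋ M.
C↔M cannot be blocked by any observed set — no back-door set.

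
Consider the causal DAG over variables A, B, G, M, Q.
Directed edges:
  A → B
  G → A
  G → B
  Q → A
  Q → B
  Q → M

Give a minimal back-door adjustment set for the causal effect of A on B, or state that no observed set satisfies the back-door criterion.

A→B: minimal back-door set {G, Q}.

desc(A)\{A}={B}; candidates ⊆ {G,M,Q}.
size 0: {}; under {} A still reaches {B,G,M,Q} ∋ B.
size 1: {G}, {M}, {Q}; under {G} A still reaches {B,M,Q} ∋ B.
{G,Q}: A⊥B given {G,Q} in G with A→· removed — back-door holds.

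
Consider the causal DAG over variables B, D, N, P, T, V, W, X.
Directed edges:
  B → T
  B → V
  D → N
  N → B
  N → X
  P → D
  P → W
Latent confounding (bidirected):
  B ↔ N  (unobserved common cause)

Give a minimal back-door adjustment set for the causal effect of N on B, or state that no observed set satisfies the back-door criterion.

N→B: no observed back-door set.

desc(N)\{N}={B,T,V,X}; candidates ⊆ {D,P,W}.
N↔B: latent back-door arc(s) into N.
size 0: {}; under {} N still reaches {B,D,P,T,V,W} ∋ B.
size 1: {D}, {P}, {W}; under {D} N still reaches {B,T,V} ∋ B.
size 2: {D,P}, {D,W}, {P,W}; under {D,P} N still reaches {B,T,V} ∋ B.
N↔B cannot be blocked by any observed set — no back-door set.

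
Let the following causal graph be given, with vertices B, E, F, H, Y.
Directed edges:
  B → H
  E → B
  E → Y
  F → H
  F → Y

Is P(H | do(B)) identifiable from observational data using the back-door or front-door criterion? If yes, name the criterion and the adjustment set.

P(H|do(B)): backdoor, adjust for ∅.

desc(B)\{B}={H}; candidates ⊆ {E,F,Y}.
∅: B⊥H given ∅ in G with B→· removed — back-door holds.
P(H|do(B)) = P(H|B) — no adjustment needed.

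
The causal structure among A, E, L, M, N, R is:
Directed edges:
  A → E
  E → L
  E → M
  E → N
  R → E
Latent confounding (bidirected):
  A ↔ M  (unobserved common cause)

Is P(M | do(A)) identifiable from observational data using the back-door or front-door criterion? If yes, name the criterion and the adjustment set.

desc(A)\{A}={E,L,M,N}; candidates ⊆ {R}.
A↔M: latent back-door arc(s) into A.
size 0: {}; under {} A still reaches {M} ∋ M.
size 1: {R}; under {R} A still reaches {M} ∋ M.
A↔M cannot be blocked by any observed set — no back-door set.
{E}: (i) intercepts every directed A→M path; (ii) no back-door A→{E}; (iii) {A} blocks every back-door {E}→M. Front-door holds.
P(M|do(A)) = Σ_{E} P(E|A) Σ_{A'} P(M|E,A')P(A').

P(M|do(A)): frontdoor, adjust for {E}.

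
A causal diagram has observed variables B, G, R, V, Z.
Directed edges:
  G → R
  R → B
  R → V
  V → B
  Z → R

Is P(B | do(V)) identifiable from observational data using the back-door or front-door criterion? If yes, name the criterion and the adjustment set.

P(B|do(V)): backdoor, adjust for {R}.

desc(V)\{V}={B}; candidates ⊆ {G,R,Z}.
size 0: {}; under {} V still reaches {B,G,R,Z} ∋ B.
{R}: V⊥B given {R} in G with V→· removed — back-door holds.
P(B|do(V)) = Σ_{R} P(B|V,R)·P(R).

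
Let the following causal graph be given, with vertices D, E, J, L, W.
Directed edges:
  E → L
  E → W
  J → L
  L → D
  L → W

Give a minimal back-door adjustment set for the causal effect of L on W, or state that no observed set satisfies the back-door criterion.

desc(L)\{L}={D,W}; candidates ⊆ {E,J}.
size 0: {}; under {} L still reaches {E,J,W} ∋ W.
{E}: L⊥W given {E} in G with L→· removed — back-door holds.

L→W: minimal back-door set {E}.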